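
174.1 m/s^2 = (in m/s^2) 174.1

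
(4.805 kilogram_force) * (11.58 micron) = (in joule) 0.0005457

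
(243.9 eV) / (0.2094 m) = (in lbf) 4.195e-17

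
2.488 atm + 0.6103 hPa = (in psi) 36.57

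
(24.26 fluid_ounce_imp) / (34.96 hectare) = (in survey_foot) 6.469e-09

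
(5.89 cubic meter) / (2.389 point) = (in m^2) 6989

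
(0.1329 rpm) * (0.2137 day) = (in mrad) 2.57e+05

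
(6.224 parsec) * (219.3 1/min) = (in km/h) 2.527e+18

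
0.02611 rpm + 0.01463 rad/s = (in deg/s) 0.9949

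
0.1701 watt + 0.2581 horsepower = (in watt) 192.6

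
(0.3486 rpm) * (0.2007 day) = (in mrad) 6.33e+05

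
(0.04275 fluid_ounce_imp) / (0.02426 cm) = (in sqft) 0.05389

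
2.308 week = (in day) 16.16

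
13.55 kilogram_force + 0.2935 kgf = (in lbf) 30.52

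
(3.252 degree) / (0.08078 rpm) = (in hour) 0.001864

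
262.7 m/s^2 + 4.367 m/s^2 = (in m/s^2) 267.1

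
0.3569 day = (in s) 3.084e+04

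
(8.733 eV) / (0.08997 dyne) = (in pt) 4.408e-09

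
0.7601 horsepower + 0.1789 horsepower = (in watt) 700.2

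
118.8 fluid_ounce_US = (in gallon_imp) 0.7728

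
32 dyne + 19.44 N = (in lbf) 4.37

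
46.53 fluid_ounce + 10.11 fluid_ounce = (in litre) 1.675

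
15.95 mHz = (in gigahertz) 1.595e-11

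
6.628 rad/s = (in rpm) 63.29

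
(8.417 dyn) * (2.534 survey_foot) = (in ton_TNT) 1.554e-14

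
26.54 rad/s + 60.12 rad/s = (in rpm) 827.5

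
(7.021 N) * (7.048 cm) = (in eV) 3.089e+18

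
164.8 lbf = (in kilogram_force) 74.75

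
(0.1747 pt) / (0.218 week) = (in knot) 9.086e-10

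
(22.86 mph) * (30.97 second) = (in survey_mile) 0.1967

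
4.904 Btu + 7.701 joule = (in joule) 5182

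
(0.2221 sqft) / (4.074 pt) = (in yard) 15.7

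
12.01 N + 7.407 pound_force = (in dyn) 4.496e+06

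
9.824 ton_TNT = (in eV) 2.565e+29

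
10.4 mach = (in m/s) 3541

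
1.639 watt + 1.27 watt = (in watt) 2.909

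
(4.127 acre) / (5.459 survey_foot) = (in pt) 2.845e+07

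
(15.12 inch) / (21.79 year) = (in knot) 1.086e-09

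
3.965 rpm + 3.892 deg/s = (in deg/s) 27.68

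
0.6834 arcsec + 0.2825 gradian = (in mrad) 4.441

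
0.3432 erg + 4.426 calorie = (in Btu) 0.01755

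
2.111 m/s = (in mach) 0.0062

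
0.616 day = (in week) 0.088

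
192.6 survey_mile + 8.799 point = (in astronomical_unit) 2.072e-06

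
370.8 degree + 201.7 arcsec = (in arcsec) 1.335e+06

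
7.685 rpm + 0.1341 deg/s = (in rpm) 7.707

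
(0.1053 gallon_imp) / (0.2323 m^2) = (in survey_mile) 1.28e-06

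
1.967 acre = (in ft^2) 8.568e+04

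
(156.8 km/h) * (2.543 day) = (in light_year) 1.012e-09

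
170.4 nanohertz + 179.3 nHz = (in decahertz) 3.497e-08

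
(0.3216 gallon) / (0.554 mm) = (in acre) 0.000543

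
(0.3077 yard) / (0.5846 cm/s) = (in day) 0.000557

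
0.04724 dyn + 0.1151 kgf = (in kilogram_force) 0.1151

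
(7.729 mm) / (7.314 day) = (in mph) 2.736e-08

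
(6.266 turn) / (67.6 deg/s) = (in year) 1.058e-06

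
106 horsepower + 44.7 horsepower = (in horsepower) 150.7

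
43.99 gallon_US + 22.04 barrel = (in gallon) 969.7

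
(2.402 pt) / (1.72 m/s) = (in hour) 1.368e-07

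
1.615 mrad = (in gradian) 0.1028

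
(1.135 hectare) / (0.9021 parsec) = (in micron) 4.077e-07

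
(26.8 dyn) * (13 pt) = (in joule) 1.229e-06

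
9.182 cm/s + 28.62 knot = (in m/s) 14.82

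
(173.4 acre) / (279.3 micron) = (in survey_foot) 8.243e+09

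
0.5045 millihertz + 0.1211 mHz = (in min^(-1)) 0.03754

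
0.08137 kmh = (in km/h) 0.08137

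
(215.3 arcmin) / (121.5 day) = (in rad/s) 5.966e-09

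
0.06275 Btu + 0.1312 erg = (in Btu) 0.06275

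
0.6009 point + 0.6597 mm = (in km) 8.717e-07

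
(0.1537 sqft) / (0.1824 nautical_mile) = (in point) 0.1198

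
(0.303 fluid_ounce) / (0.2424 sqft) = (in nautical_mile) 2.149e-07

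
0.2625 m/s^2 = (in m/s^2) 0.2625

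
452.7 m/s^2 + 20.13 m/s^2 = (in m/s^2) 472.8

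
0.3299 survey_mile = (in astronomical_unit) 3.549e-09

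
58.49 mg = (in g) 0.05849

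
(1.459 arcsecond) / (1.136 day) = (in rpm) 6.882e-10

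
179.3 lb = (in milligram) 8.133e+07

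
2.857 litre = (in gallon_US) 0.7547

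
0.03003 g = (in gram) 0.03003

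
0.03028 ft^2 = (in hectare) 2.813e-07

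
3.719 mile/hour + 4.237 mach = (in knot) 2808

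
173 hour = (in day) 7.208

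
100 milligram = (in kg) 0.0001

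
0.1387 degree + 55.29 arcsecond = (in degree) 0.1541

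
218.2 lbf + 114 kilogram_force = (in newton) 2089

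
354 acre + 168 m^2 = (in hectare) 143.3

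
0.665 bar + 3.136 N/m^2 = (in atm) 0.6563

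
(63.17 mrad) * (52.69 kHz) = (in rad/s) 3328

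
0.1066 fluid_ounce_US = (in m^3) 3.153e-06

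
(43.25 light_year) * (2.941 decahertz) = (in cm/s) 1.203e+21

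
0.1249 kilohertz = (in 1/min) 7494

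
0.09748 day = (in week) 0.01393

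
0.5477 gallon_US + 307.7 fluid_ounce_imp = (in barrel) 0.06803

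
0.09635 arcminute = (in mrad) 0.02803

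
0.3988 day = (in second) 3.446e+04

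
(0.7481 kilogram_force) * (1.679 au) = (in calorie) 4.404e+11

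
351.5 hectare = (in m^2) 3.515e+06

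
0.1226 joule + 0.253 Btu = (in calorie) 63.83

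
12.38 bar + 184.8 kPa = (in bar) 14.23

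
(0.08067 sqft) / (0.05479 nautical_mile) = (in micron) 73.86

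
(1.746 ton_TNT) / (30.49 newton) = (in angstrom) 2.396e+18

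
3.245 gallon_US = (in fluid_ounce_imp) 432.3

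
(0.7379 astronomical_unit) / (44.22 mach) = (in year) 0.2325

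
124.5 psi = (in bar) 8.584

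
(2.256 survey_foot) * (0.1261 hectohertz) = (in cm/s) 867.1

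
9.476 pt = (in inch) 0.1316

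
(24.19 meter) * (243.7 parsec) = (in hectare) 1.819e+16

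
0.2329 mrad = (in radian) 0.0002329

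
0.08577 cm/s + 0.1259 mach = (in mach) 0.1259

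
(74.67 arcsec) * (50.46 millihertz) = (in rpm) 0.0001744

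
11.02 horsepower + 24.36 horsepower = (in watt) 2.638e+04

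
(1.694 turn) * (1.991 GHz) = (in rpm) 2.024e+11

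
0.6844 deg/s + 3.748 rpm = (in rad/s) 0.4044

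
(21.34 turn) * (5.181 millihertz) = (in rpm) 6.634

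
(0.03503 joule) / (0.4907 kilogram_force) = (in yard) 0.007961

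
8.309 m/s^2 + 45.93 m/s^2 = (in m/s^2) 54.24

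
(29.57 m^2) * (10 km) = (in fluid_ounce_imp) 1.041e+10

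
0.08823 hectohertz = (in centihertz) 882.3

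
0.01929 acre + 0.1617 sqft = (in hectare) 0.007808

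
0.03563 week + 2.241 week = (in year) 0.04366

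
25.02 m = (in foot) 82.09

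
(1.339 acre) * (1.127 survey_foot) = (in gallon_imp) 4.094e+05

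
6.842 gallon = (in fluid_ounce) 875.8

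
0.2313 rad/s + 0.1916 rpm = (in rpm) 2.4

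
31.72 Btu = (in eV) 2.089e+23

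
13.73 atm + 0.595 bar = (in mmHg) 1.088e+04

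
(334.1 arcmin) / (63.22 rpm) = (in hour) 4.078e-06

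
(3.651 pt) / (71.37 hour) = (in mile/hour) 1.121e-08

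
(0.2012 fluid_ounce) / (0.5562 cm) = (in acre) 2.644e-07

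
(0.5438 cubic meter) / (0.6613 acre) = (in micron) 203.2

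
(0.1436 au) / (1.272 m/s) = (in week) 2.792e+04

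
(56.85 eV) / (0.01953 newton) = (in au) 3.118e-27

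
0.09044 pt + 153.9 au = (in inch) 9.064e+14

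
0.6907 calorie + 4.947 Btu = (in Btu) 4.95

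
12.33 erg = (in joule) 1.233e-06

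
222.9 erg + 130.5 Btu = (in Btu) 130.5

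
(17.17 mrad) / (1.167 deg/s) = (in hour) 0.0002342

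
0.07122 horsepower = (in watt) 53.11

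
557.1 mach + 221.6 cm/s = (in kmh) 6.829e+05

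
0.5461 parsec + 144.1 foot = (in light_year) 1.781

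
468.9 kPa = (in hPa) 4689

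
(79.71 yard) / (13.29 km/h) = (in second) 19.74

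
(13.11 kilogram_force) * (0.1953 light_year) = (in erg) 2.375e+24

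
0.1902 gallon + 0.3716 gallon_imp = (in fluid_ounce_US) 81.47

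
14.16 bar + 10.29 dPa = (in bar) 14.16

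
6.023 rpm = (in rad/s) 0.6307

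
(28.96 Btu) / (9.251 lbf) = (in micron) 7.425e+08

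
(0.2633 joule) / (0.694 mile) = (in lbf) 5.3e-05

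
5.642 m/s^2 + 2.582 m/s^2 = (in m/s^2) 8.224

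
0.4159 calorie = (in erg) 1.74e+07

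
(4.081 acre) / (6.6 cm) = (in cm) 2.502e+07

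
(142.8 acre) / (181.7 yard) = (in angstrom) 3.478e+13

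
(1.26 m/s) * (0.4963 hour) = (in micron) 2.251e+09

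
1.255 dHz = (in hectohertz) 0.001255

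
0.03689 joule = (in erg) 3.689e+05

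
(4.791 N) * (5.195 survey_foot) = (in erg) 7.586e+07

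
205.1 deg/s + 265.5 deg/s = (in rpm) 78.43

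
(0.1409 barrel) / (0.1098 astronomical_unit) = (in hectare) 1.364e-16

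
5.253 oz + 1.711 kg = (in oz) 65.61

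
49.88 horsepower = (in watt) 3.72e+04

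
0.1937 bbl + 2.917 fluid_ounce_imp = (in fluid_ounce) 1044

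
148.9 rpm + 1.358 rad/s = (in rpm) 161.9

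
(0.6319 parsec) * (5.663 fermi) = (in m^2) 110.4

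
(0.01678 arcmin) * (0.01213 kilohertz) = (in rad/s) 5.921e-05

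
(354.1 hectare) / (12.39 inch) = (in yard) 1.231e+07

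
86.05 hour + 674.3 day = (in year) 1.857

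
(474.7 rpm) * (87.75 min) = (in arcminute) 8.997e+08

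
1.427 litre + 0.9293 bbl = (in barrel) 0.9383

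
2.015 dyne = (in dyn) 2.015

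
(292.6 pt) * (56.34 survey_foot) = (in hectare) 0.0001773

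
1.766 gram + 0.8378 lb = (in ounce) 13.47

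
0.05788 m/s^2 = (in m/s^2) 0.05788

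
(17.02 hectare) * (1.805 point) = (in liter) 1.084e+05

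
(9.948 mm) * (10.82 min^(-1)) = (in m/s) 0.001794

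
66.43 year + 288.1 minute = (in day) 2.425e+04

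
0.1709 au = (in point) 7.247e+13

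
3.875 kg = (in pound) 8.543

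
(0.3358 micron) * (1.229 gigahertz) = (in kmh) 1486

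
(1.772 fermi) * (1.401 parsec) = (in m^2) 76.6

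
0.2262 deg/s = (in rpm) 0.0377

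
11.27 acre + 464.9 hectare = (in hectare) 469.5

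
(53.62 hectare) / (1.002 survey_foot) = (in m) 1.756e+06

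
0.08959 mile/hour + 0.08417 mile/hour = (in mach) 0.0002281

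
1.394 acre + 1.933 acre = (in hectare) 1.346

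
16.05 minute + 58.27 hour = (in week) 0.3484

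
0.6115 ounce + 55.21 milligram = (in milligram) 1.739e+04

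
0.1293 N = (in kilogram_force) 0.01318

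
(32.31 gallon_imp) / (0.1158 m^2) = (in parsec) 4.111e-17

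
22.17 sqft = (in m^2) 2.06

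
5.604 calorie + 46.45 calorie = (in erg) 2.178e+09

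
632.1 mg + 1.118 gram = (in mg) 1750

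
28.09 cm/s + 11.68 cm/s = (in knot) 0.7731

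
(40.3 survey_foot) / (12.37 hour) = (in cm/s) 0.02758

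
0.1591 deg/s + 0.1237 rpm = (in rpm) 0.1502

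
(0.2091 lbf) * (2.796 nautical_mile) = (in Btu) 4.565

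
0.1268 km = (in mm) 1.268e+05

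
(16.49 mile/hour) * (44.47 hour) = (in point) 3.345e+09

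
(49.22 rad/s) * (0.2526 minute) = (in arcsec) 1.539e+08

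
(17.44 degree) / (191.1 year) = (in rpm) 4.823e-10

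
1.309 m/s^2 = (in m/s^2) 1.309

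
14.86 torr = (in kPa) 1.981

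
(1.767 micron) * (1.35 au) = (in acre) 88.18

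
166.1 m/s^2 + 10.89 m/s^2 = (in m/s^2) 177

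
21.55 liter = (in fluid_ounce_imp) 758.5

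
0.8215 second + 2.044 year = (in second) 6.446e+07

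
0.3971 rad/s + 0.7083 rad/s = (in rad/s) 1.105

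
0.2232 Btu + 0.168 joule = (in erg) 2.357e+09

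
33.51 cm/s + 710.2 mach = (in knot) 4.701e+05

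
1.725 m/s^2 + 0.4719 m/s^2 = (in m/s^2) 2.197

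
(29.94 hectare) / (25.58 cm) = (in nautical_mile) 632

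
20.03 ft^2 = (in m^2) 1.861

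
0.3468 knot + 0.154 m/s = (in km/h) 1.197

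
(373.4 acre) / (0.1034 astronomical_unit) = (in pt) 0.2769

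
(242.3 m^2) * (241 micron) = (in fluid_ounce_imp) 2055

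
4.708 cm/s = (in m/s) 0.04708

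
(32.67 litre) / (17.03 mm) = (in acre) 0.000474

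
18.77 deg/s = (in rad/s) 0.3276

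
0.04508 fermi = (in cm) 4.508e-15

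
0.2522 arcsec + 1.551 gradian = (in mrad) 24.36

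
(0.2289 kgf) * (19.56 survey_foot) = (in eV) 8.353e+19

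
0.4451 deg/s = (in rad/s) 0.007768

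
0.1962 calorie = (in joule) 0.8209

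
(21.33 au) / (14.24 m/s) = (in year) 7106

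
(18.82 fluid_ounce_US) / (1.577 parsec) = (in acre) 2.826e-24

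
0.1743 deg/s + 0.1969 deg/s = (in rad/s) 0.006479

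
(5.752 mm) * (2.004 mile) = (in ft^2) 199.7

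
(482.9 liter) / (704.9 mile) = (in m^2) 4.257e-07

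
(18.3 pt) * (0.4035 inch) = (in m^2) 6.617e-05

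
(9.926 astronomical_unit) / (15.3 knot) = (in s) 1.887e+11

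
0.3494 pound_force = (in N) 1.554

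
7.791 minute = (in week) 0.0007729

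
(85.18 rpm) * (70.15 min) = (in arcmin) 1.291e+08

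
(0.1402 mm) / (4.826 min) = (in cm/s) 4.842e-05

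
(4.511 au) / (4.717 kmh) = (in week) 8.516e+05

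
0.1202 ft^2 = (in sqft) 0.1202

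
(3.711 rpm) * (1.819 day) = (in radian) 6.108e+04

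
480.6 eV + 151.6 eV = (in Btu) 9.6e-20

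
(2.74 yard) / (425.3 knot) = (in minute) 0.0001909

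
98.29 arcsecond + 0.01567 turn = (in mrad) 98.93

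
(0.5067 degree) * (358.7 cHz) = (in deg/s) 1.818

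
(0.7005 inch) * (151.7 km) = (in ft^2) 2.905e+04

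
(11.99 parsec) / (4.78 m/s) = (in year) 2.454e+09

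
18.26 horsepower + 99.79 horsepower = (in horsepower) 118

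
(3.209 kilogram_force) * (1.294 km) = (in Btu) 38.6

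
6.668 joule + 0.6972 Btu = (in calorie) 177.4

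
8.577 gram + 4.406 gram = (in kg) 0.01298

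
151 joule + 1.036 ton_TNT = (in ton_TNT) 1.036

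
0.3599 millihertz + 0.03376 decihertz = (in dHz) 0.03736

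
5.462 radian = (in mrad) 5462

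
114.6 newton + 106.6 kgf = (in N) 1160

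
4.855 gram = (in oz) 0.1713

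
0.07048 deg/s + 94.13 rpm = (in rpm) 94.14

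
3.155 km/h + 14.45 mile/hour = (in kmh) 26.41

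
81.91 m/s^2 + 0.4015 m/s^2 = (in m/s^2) 82.31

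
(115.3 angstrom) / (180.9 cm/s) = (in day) 7.377e-14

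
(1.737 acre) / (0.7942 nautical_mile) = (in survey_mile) 0.00297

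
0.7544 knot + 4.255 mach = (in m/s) 1449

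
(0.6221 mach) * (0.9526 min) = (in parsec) 3.924e-13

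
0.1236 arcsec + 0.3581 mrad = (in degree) 0.02055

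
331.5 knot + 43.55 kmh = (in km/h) 657.5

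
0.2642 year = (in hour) 2314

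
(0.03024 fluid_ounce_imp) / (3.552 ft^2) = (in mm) 0.002604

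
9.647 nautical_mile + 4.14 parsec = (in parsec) 4.14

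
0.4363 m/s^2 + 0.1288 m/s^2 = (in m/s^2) 0.5651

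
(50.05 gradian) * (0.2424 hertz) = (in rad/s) 0.1906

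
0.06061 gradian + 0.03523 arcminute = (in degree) 0.05514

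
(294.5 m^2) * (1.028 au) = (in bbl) 2.849e+14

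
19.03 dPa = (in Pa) 1.903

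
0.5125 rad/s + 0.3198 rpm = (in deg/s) 31.28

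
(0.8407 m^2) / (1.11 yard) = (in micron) 8.283e+05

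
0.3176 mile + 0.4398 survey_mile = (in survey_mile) 0.7574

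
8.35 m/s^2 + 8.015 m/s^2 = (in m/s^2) 16.37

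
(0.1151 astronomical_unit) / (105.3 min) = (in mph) 6.096e+06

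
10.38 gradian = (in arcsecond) 3.363e+04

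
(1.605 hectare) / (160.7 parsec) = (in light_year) 3.421e-31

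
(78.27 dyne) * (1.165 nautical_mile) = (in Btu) 0.001601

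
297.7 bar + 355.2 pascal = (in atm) 293.8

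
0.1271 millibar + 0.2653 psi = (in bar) 0.01842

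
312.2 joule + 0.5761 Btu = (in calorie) 219.9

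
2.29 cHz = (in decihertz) 0.229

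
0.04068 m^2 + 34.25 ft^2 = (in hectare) 0.0003223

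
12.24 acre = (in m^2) 4.953e+04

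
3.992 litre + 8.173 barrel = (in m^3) 1.303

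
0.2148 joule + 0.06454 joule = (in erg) 2.793e+06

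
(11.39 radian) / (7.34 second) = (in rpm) 14.82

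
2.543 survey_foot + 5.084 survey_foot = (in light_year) 2.457e-16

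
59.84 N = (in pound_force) 13.45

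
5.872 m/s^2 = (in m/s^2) 5.872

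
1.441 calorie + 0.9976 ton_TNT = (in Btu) 3.956e+06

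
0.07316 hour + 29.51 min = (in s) 2034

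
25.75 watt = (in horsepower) 0.03453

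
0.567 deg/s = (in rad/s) 0.009896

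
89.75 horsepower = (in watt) 6.693e+04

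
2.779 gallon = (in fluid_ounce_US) 355.7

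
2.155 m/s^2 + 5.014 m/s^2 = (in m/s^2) 7.169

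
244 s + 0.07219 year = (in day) 26.35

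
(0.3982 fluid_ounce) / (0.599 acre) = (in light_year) 5.135e-25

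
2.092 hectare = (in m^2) 2.092e+04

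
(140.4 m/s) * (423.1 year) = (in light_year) 0.000198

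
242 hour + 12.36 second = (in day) 10.08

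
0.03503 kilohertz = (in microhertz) 3.503e+07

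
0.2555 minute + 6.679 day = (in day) 6.679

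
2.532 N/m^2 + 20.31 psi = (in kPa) 140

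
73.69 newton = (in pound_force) 16.57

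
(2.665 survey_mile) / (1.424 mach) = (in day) 0.0001024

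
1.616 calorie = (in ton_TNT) 1.616e-09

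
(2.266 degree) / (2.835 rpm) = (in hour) 3.7e-05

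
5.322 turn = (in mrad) 3.344e+04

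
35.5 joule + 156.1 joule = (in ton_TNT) 4.579e-08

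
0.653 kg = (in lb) 1.44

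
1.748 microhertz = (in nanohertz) 1748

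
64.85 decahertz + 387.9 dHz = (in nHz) 6.873e+11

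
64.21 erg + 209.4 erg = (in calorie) 6.539e-06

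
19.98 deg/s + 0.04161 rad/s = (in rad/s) 0.3903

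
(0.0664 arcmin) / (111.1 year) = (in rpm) 5.264e-14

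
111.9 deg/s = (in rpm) 18.65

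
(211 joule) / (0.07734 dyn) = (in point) 7.734e+11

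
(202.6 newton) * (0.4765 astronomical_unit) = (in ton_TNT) 3452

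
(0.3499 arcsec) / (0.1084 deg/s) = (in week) 1.483e-09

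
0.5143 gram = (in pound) 0.001134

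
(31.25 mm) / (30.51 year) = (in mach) 9.539e-14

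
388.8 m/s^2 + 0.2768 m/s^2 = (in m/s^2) 389.1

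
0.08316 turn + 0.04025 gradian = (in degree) 29.97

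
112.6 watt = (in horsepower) 0.151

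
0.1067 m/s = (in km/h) 0.3841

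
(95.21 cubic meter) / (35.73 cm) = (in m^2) 266.5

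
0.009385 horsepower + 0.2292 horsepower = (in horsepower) 0.2386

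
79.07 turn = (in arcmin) 1.708e+06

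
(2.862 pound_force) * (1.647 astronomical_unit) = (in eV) 1.958e+31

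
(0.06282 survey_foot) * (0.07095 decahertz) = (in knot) 0.02641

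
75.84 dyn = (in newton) 0.0007584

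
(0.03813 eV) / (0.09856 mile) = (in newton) 3.851e-23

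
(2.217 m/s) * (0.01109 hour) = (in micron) 8.851e+07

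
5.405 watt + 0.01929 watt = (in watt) 5.424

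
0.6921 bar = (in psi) 10.04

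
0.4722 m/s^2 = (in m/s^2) 0.4722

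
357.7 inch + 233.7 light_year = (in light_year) 233.7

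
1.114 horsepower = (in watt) 830.7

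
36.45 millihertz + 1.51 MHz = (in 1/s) 1.51e+06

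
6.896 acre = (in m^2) 2.791e+04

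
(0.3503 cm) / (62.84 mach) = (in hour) 4.548e-11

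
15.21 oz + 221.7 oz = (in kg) 6.716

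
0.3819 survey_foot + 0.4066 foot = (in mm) 240.3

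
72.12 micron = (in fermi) 7.212e+10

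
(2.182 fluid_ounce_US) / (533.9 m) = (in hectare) 1.209e-11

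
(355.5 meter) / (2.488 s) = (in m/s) 142.9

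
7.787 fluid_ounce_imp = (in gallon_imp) 0.04867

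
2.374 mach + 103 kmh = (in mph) 1872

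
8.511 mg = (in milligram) 8.511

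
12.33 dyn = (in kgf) 1.257e-05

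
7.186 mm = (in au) 4.804e-14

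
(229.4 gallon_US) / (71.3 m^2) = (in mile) 7.568e-06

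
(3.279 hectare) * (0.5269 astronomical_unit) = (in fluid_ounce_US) 8.74e+19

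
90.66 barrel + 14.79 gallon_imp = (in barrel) 91.08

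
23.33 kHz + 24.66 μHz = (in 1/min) 1.4e+06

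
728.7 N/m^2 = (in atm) 0.007192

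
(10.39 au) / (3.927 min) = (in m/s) 6.597e+09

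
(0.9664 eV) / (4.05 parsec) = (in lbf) 2.785e-37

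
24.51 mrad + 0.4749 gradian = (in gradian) 2.035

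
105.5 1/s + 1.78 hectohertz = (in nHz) 2.835e+11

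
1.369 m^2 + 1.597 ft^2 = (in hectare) 0.0001517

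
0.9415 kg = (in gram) 941.5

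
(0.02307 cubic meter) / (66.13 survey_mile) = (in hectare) 2.168e-11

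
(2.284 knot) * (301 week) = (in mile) 1.329e+05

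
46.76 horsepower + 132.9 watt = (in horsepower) 46.94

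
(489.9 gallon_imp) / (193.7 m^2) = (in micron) 1.15e+04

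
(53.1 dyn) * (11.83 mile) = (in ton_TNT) 2.416e-09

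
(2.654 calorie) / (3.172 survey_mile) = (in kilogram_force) 0.0002218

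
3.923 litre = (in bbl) 0.02467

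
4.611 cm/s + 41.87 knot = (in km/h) 77.71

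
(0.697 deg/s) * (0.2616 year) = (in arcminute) 3.45e+08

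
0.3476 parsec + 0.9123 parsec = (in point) 1.102e+20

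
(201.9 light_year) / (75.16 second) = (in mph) 5.685e+16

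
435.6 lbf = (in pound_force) 435.6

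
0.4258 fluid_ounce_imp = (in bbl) 7.61e-05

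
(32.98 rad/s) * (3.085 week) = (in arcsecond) 1.269e+13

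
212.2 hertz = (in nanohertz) 2.122e+11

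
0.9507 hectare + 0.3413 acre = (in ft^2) 1.172e+05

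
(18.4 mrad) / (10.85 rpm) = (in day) 1.874e-07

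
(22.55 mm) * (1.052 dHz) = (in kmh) 0.00854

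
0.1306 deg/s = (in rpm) 0.02177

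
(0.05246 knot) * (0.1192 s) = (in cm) 0.3217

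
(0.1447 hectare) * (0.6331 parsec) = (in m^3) 2.827e+19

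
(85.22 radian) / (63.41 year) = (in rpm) 4.07e-07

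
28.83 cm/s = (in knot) 0.5604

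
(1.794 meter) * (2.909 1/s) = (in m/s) 5.219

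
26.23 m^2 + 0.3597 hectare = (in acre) 0.8953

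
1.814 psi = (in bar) 0.1251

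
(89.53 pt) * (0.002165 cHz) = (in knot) 1.329e-06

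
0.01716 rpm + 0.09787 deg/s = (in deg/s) 0.2008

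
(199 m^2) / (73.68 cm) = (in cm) 2.701e+04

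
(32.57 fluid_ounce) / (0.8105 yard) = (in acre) 3.212e-07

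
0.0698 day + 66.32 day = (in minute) 9.56e+04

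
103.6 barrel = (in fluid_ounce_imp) 5.797e+05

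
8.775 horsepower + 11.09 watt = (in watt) 6555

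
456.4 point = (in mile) 0.0001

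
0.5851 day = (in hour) 14.04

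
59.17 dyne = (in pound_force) 0.000133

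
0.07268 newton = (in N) 0.07268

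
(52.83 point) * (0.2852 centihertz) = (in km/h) 0.0001914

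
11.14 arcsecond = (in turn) 8.596e-06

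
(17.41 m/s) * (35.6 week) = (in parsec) 1.215e-08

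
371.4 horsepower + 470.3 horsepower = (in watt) 6.277e+05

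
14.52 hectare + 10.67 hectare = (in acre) 62.25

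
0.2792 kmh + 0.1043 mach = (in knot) 69.18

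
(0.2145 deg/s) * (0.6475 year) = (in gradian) 4.867e+06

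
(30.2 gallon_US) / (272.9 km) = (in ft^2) 4.509e-06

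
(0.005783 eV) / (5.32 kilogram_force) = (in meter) 1.776e-23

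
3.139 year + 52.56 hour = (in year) 3.145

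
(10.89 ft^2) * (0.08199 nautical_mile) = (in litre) 1.536e+05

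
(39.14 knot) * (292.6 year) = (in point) 5.267e+14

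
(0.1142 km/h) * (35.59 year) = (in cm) 3.56e+09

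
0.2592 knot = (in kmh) 0.48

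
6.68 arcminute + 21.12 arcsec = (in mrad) 2.046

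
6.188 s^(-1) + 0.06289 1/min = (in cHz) 618.9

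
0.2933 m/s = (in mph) 0.6561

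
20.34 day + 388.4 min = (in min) 2.968e+04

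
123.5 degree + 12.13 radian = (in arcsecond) 2.947e+06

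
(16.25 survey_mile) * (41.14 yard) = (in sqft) 1.059e+07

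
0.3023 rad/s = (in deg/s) 17.32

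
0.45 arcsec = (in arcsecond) 0.45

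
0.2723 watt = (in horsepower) 0.0003652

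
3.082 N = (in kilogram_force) 0.3143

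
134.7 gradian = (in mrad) 2116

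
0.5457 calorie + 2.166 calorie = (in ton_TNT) 2.712e-09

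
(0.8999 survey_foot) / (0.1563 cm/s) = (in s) 175.5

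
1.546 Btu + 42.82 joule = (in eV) 1.045e+22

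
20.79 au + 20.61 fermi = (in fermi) 3.11e+27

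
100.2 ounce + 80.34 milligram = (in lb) 6.263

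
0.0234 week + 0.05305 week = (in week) 0.07645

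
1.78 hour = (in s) 6408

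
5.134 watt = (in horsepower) 0.006885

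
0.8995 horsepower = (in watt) 670.8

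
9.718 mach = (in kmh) 1.191e+04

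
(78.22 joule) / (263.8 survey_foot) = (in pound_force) 0.2187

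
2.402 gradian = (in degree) 2.162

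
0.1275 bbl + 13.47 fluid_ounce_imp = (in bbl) 0.1299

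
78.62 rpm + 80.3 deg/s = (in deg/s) 552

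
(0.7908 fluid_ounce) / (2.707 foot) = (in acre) 7.004e-09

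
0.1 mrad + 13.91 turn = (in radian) 87.4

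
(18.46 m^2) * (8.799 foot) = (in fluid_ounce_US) 1.674e+06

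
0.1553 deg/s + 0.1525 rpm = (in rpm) 0.1784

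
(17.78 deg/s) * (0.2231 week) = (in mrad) 4.187e+07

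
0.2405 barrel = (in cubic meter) 0.03824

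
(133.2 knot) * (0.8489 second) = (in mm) 5.817e+04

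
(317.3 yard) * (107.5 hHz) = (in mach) 9160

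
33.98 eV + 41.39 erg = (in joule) 4.139e-06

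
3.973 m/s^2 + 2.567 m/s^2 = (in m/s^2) 6.54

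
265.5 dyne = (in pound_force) 0.0005969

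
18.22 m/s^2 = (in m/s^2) 18.22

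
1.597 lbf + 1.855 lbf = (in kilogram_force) 1.566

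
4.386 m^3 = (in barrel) 27.59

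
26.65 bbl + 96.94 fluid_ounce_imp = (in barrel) 26.67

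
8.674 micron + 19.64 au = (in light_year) 0.0003106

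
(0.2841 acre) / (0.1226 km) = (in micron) 9.378e+06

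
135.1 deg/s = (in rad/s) 2.358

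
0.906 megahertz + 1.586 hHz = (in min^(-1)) 5.437e+07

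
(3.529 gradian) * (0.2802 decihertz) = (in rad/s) 0.001553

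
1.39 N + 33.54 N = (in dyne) 3.493e+06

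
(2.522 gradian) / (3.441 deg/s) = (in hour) 0.0001832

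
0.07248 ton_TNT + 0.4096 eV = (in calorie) 7.248e+07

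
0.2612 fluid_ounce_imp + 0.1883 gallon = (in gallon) 0.1903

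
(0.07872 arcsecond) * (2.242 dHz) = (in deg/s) 4.903e-06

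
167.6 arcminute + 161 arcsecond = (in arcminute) 170.3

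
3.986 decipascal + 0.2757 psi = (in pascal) 1901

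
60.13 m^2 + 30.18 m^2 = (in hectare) 0.009031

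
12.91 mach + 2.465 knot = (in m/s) 4397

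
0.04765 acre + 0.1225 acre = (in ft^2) 7412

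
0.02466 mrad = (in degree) 0.001413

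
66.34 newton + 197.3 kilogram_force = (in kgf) 204.1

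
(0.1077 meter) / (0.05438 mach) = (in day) 6.732e-08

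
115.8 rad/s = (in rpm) 1106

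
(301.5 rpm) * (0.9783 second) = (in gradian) 1966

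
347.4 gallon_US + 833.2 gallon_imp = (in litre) 5103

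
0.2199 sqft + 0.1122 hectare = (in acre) 0.2773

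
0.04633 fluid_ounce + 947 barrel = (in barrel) 947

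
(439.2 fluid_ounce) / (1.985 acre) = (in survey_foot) 5.305e-06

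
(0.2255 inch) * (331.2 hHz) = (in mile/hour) 424.4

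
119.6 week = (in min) 1.206e+06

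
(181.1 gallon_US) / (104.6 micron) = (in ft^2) 7.055e+04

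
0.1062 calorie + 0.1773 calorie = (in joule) 1.186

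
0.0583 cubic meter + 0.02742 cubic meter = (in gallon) 22.64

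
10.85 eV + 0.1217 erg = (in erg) 0.1217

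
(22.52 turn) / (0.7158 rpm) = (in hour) 0.5244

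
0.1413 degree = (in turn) 0.0003925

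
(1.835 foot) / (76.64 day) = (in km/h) 3.041e-07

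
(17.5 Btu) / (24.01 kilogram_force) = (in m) 78.42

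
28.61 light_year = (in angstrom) 2.707e+27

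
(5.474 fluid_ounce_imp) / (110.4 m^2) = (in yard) 1.541e-06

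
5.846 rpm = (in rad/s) 0.6122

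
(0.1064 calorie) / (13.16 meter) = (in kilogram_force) 0.00345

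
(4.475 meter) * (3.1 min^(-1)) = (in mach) 0.000679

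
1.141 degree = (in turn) 0.003169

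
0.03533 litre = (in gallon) 0.009333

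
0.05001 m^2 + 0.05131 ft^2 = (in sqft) 0.5896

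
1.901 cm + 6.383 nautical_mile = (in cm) 1.182e+06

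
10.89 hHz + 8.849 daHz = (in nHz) 1.177e+12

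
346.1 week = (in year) 6.638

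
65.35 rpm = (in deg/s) 392.1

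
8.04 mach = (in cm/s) 2.738e+05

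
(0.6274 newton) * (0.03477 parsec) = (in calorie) 1.609e+14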